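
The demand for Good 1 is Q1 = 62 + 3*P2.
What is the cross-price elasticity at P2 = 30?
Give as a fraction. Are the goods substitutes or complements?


dQ1/dP2 = 3
At P2 = 30: Q1 = 62 + 3*30 = 152
Exy = (dQ1/dP2)(P2/Q1) = 3 * 30 / 152 = 45/76
Since Exy > 0, the goods are substitutes.

45/76 (substitutes)


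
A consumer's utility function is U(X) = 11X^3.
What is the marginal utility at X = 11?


MU = dU/dX = 11*3*X^(3-1)
MU = 33*X^2
At X = 11:
MU = 33 * 11^2
MU = 33 * 121 = 3993

3993


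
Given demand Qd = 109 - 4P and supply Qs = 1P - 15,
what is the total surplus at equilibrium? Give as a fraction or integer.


Find equilibrium: 109 - 4P = 1P - 15
109 + 15 = 5P
P* = 124/5 = 124/5
Q* = 1*124/5 - 15 = 49/5
Inverse demand: P = 109/4 - Q/4, so P_max = 109/4
Inverse supply: P = 15 + Q/1, so P_min = 15
CS = (1/2) * 49/5 * (109/4 - 124/5) = 2401/200
PS = (1/2) * 49/5 * (124/5 - 15) = 2401/50
TS = CS + PS = 2401/200 + 2401/50 = 2401/40

2401/40


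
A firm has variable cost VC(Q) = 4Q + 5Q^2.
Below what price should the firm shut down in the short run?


AVC(Q) = VC(Q)/Q = 4 + 5Q
AVC is increasing in Q, so minimum AVC is at Q -> 0+.
Min AVC = 4
The firm should shut down if P < 4.

4


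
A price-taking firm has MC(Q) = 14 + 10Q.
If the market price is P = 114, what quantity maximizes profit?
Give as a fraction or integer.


In perfect competition, profit is maximized where P = MC.
114 = 14 + 10Q
100 = 10Q
Q* = 100/10 = 10

10


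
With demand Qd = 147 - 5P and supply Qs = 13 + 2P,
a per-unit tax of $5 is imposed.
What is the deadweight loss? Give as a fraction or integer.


Pre-tax equilibrium quantity: Q* = 359/7
Post-tax equilibrium quantity: Q_tax = 309/7
Reduction in quantity: Q* - Q_tax = 50/7
DWL = (1/2) * tax * (Q* - Q_tax)
DWL = (1/2) * 5 * 50/7 = 125/7

125/7


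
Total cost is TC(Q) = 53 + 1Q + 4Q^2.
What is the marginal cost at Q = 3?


MC = dTC/dQ = 1 + 2*4*Q
At Q = 3:
MC = 1 + 8*3
MC = 1 + 24 = 25

25


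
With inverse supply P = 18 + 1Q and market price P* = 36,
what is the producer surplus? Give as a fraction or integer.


Minimum supply price (at Q=0): P_min = 18
Quantity supplied at P* = 36:
Q* = (36 - 18)/1 = 18
PS = (1/2) * Q* * (P* - P_min)
PS = (1/2) * 18 * (36 - 18)
PS = (1/2) * 18 * 18 = 162

162


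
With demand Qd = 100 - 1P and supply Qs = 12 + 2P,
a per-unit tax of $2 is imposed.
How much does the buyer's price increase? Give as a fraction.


With a per-unit tax, the buyer's price increase depends on relative slopes.
Supply slope: d = 2, Demand slope: b = 1
Buyer's price increase = d * tax / (b + d)
= 2 * 2 / (1 + 2)
= 4 / 3 = 4/3

4/3


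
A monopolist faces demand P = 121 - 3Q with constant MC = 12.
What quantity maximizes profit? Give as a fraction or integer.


TR = P*Q = (121 - 3Q)Q = 121Q - 3Q^2
MR = dTR/dQ = 121 - 6Q
Set MR = MC:
121 - 6Q = 12
109 = 6Q
Q* = 109/6 = 109/6

109/6


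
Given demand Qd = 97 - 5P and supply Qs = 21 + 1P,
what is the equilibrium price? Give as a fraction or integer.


At equilibrium, Qd = Qs.
97 - 5P = 21 + 1P
97 - 21 = 5P + 1P
76 = 6P
P* = 76/6 = 38/3

38/3


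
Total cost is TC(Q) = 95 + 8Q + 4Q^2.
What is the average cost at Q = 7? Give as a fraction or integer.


TC(7) = 95 + 8*7 + 4*7^2
TC(7) = 95 + 56 + 196 = 347
AC = TC/Q = 347/7 = 347/7

347/7


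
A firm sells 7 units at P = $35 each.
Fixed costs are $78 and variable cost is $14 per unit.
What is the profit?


Total Revenue = P * Q = 35 * 7 = $245
Total Cost = FC + VC*Q = 78 + 14*7 = $176
Profit = TR - TC = 245 - 176 = $69

$69


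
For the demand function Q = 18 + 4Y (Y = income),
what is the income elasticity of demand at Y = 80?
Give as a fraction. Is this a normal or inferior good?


dQ/dY = 4
At Y = 80: Q = 18 + 4*80 = 338
Ey = (dQ/dY)(Y/Q) = 4 * 80 / 338 = 160/169
Since Ey > 0, this is a normal good.

160/169 (normal good)


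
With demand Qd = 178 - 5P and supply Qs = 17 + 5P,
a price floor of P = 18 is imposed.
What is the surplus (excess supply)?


At P = 18:
Qd = 178 - 5*18 = 88
Qs = 17 + 5*18 = 107
Surplus = Qs - Qd = 107 - 88 = 19

19


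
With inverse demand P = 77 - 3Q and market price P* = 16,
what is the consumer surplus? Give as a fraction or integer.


Maximum willingness to pay (at Q=0): P_max = 77
Quantity demanded at P* = 16:
Q* = (77 - 16)/3 = 61/3
CS = (1/2) * Q* * (P_max - P*)
CS = (1/2) * 61/3 * (77 - 16)
CS = (1/2) * 61/3 * 61 = 3721/6

3721/6


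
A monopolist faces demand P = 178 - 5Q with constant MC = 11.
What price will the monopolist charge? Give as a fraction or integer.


MR = 178 - 10Q
Set MR = MC: 178 - 10Q = 11
Q* = 167/10
Substitute into demand:
P* = 178 - 5*167/10 = 189/2

189/2


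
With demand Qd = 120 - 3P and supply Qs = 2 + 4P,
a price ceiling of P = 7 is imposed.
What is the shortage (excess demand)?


At P = 7:
Qd = 120 - 3*7 = 99
Qs = 2 + 4*7 = 30
Shortage = Qd - Qs = 99 - 30 = 69

69


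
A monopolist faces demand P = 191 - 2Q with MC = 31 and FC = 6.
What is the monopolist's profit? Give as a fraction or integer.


MR = MC: 191 - 4Q = 31
Q* = 40
P* = 191 - 2*40 = 111
Profit = (P* - MC)*Q* - FC
= (111 - 31)*40 - 6
= 80*40 - 6
= 3200 - 6 = 3194

3194


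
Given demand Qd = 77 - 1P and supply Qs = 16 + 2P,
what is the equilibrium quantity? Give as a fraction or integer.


First find equilibrium price:
77 - 1P = 16 + 2P
P* = 61/3 = 61/3
Then substitute into demand:
Q* = 77 - 1 * 61/3 = 170/3

170/3


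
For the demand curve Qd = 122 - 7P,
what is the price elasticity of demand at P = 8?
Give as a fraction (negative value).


dQ/dP = -7
At P = 8: Q = 122 - 7*8 = 66
E = (dQ/dP)(P/Q) = (-7)(8/66) = -28/33

-28/33


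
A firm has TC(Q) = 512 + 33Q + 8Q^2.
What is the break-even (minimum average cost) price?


AC(Q) = 512/Q + 33 + 8Q
To minimize: dAC/dQ = -512/Q^2 + 8 = 0
Q^2 = 512/8 = 64
Q* = 8
Min AC = 512/8 + 33 + 8*8
Min AC = 64 + 33 + 64 = 161

161


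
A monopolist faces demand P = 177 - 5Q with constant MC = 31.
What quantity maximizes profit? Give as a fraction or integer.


TR = P*Q = (177 - 5Q)Q = 177Q - 5Q^2
MR = dTR/dQ = 177 - 10Q
Set MR = MC:
177 - 10Q = 31
146 = 10Q
Q* = 146/10 = 73/5

73/5


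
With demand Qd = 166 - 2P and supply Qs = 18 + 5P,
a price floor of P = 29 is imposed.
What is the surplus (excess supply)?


At P = 29:
Qd = 166 - 2*29 = 108
Qs = 18 + 5*29 = 163
Surplus = Qs - Qd = 163 - 108 = 55

55


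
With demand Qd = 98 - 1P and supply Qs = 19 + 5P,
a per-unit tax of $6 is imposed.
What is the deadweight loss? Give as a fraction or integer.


Pre-tax equilibrium quantity: Q* = 509/6
Post-tax equilibrium quantity: Q_tax = 479/6
Reduction in quantity: Q* - Q_tax = 5
DWL = (1/2) * tax * (Q* - Q_tax)
DWL = (1/2) * 6 * 5 = 15

15


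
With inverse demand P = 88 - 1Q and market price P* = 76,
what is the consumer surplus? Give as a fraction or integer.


Maximum willingness to pay (at Q=0): P_max = 88
Quantity demanded at P* = 76:
Q* = (88 - 76)/1 = 12
CS = (1/2) * Q* * (P_max - P*)
CS = (1/2) * 12 * (88 - 76)
CS = (1/2) * 12 * 12 = 72

72


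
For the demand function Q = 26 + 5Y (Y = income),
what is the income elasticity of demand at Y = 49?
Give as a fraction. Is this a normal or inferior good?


dQ/dY = 5
At Y = 49: Q = 26 + 5*49 = 271
Ey = (dQ/dY)(Y/Q) = 5 * 49 / 271 = 245/271
Since Ey > 0, this is a normal good.

245/271 (normal good)


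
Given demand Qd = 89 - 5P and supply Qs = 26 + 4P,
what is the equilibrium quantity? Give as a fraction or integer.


First find equilibrium price:
89 - 5P = 26 + 4P
P* = 63/9 = 7
Then substitute into demand:
Q* = 89 - 5 * 7 = 54

54


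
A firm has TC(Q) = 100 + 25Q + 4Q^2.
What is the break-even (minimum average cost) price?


AC(Q) = 100/Q + 25 + 4Q
To minimize: dAC/dQ = -100/Q^2 + 4 = 0
Q^2 = 100/4 = 25
Q* = 5
Min AC = 100/5 + 25 + 4*5
Min AC = 20 + 25 + 20 = 65

65


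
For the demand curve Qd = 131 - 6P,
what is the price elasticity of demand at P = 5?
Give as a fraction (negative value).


dQ/dP = -6
At P = 5: Q = 131 - 6*5 = 101
E = (dQ/dP)(P/Q) = (-6)(5/101) = -30/101

-30/101


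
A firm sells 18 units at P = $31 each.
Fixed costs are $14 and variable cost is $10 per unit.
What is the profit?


Total Revenue = P * Q = 31 * 18 = $558
Total Cost = FC + VC*Q = 14 + 10*18 = $194
Profit = TR - TC = 558 - 194 = $364

$364


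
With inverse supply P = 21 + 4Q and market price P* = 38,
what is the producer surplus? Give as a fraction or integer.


Minimum supply price (at Q=0): P_min = 21
Quantity supplied at P* = 38:
Q* = (38 - 21)/4 = 17/4
PS = (1/2) * Q* * (P* - P_min)
PS = (1/2) * 17/4 * (38 - 21)
PS = (1/2) * 17/4 * 17 = 289/8

289/8


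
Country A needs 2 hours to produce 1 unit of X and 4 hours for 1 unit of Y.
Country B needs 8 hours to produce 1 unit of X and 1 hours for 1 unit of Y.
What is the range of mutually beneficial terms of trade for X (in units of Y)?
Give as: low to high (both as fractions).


Opportunity cost of X for Country A = hours_X / hours_Y = 2/4 = 1/2 units of Y
Opportunity cost of X for Country B = hours_X / hours_Y = 8/1 = 8 units of Y
Terms of trade must be between the two opportunity costs.
Range: 1/2 to 8

1/2 to 8


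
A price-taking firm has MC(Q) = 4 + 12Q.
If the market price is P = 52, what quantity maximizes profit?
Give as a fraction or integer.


In perfect competition, profit is maximized where P = MC.
52 = 4 + 12Q
48 = 12Q
Q* = 48/12 = 4

4


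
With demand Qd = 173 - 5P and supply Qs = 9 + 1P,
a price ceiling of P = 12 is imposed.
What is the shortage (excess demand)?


At P = 12:
Qd = 173 - 5*12 = 113
Qs = 9 + 1*12 = 21
Shortage = Qd - Qs = 113 - 21 = 92

92


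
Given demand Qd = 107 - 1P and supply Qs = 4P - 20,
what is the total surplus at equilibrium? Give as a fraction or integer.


Find equilibrium: 107 - 1P = 4P - 20
107 + 20 = 5P
P* = 127/5 = 127/5
Q* = 4*127/5 - 20 = 408/5
Inverse demand: P = 107 - Q/1, so P_max = 107
Inverse supply: P = 5 + Q/4, so P_min = 5
CS = (1/2) * 408/5 * (107 - 127/5) = 83232/25
PS = (1/2) * 408/5 * (127/5 - 5) = 20808/25
TS = CS + PS = 83232/25 + 20808/25 = 20808/5

20808/5


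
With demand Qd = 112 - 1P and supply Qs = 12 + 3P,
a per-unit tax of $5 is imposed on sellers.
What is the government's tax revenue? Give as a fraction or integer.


With tax on sellers, new supply: Qs' = 12 + 3(P - 5)
= 3P - 3
New equilibrium quantity:
Q_new = 333/4
Tax revenue = tax * Q_new = 5 * 333/4 = 1665/4

1665/4


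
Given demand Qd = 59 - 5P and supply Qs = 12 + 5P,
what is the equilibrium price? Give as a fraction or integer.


At equilibrium, Qd = Qs.
59 - 5P = 12 + 5P
59 - 12 = 5P + 5P
47 = 10P
P* = 47/10 = 47/10

47/10


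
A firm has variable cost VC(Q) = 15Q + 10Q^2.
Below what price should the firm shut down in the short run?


AVC(Q) = VC(Q)/Q = 15 + 10Q
AVC is increasing in Q, so minimum AVC is at Q -> 0+.
Min AVC = 15
The firm should shut down if P < 15.

15


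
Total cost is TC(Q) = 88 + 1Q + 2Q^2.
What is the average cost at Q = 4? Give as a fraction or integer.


TC(4) = 88 + 1*4 + 2*4^2
TC(4) = 88 + 4 + 32 = 124
AC = TC/Q = 124/4 = 31

31


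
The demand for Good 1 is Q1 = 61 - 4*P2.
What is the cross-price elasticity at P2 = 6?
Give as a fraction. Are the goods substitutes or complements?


dQ1/dP2 = -4
At P2 = 6: Q1 = 61 - 4*6 = 37
Exy = (dQ1/dP2)(P2/Q1) = -4 * 6 / 37 = -24/37
Since Exy < 0, the goods are complements.

-24/37 (complements)


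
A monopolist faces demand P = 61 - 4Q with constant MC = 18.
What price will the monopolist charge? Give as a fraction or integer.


MR = 61 - 8Q
Set MR = MC: 61 - 8Q = 18
Q* = 43/8
Substitute into demand:
P* = 61 - 4*43/8 = 79/2

79/2


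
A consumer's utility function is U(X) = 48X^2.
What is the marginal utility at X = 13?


MU = dU/dX = 48*2*X^(2-1)
MU = 96*X^1
At X = 13:
MU = 96 * 13^1
MU = 96 * 13 = 1248

1248


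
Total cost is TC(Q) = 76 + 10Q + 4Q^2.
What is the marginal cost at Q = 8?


MC = dTC/dQ = 10 + 2*4*Q
At Q = 8:
MC = 10 + 8*8
MC = 10 + 64 = 74

74


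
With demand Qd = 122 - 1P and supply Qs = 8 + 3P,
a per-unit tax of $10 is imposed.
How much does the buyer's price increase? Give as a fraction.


With a per-unit tax, the buyer's price increase depends on relative slopes.
Supply slope: d = 3, Demand slope: b = 1
Buyer's price increase = d * tax / (b + d)
= 3 * 10 / (1 + 3)
= 30 / 4 = 15/2

15/2


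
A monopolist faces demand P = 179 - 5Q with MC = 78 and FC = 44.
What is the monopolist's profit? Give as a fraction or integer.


MR = MC: 179 - 10Q = 78
Q* = 101/10
P* = 179 - 5*101/10 = 257/2
Profit = (P* - MC)*Q* - FC
= (257/2 - 78)*101/10 - 44
= 101/2*101/10 - 44
= 10201/20 - 44 = 9321/20

9321/20


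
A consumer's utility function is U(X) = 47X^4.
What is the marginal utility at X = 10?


MU = dU/dX = 47*4*X^(4-1)
MU = 188*X^3
At X = 10:
MU = 188 * 10^3
MU = 188 * 1000 = 188000

188000


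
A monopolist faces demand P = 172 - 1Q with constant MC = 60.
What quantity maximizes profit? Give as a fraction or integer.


TR = P*Q = (172 - 1Q)Q = 172Q - 1Q^2
MR = dTR/dQ = 172 - 2Q
Set MR = MC:
172 - 2Q = 60
112 = 2Q
Q* = 112/2 = 56

56


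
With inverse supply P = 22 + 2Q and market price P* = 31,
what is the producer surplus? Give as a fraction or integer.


Minimum supply price (at Q=0): P_min = 22
Quantity supplied at P* = 31:
Q* = (31 - 22)/2 = 9/2
PS = (1/2) * Q* * (P* - P_min)
PS = (1/2) * 9/2 * (31 - 22)
PS = (1/2) * 9/2 * 9 = 81/4

81/4


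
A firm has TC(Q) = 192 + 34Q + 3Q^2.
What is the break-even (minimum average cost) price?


AC(Q) = 192/Q + 34 + 3Q
To minimize: dAC/dQ = -192/Q^2 + 3 = 0
Q^2 = 192/3 = 64
Q* = 8
Min AC = 192/8 + 34 + 3*8
Min AC = 24 + 34 + 24 = 82

82


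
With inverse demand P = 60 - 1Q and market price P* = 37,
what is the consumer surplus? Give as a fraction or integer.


Maximum willingness to pay (at Q=0): P_max = 60
Quantity demanded at P* = 37:
Q* = (60 - 37)/1 = 23
CS = (1/2) * Q* * (P_max - P*)
CS = (1/2) * 23 * (60 - 37)
CS = (1/2) * 23 * 23 = 529/2

529/2


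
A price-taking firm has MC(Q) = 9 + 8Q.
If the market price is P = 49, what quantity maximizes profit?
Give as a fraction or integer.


In perfect competition, profit is maximized where P = MC.
49 = 9 + 8Q
40 = 8Q
Q* = 40/8 = 5

5


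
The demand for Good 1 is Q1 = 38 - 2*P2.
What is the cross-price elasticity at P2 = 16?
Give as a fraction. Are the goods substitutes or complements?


dQ1/dP2 = -2
At P2 = 16: Q1 = 38 - 2*16 = 6
Exy = (dQ1/dP2)(P2/Q1) = -2 * 16 / 6 = -16/3
Since Exy < 0, the goods are complements.

-16/3 (complements)


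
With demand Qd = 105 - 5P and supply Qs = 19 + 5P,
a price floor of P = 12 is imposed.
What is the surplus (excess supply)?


At P = 12:
Qd = 105 - 5*12 = 45
Qs = 19 + 5*12 = 79
Surplus = Qs - Qd = 79 - 45 = 34

34


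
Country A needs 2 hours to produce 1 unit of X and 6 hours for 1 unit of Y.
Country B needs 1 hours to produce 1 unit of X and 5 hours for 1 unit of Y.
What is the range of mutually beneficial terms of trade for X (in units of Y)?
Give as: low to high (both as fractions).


Opportunity cost of X for Country A = hours_X / hours_Y = 2/6 = 1/3 units of Y
Opportunity cost of X for Country B = hours_X / hours_Y = 1/5 = 1/5 units of Y
Terms of trade must be between the two opportunity costs.
Range: 1/5 to 1/3

1/5 to 1/3


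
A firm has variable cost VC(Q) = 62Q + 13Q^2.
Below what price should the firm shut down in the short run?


AVC(Q) = VC(Q)/Q = 62 + 13Q
AVC is increasing in Q, so minimum AVC is at Q -> 0+.
Min AVC = 62
The firm should shut down if P < 62.

62


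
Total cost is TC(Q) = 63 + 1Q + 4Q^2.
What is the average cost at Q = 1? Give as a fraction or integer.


TC(1) = 63 + 1*1 + 4*1^2
TC(1) = 63 + 1 + 4 = 68
AC = TC/Q = 68/1 = 68

68


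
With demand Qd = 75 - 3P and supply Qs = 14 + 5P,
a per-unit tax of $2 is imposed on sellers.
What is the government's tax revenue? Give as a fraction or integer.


With tax on sellers, new supply: Qs' = 14 + 5(P - 2)
= 4 + 5P
New equilibrium quantity:
Q_new = 387/8
Tax revenue = tax * Q_new = 2 * 387/8 = 387/4

387/4


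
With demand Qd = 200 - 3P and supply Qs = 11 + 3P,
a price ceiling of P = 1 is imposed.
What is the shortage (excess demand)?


At P = 1:
Qd = 200 - 3*1 = 197
Qs = 11 + 3*1 = 14
Shortage = Qd - Qs = 197 - 14 = 183

183


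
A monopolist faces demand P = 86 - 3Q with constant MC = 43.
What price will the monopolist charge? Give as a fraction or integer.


MR = 86 - 6Q
Set MR = MC: 86 - 6Q = 43
Q* = 43/6
Substitute into demand:
P* = 86 - 3*43/6 = 129/2

129/2


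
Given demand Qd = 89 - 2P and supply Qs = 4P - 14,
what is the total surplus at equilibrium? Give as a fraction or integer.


Find equilibrium: 89 - 2P = 4P - 14
89 + 14 = 6P
P* = 103/6 = 103/6
Q* = 4*103/6 - 14 = 164/3
Inverse demand: P = 89/2 - Q/2, so P_max = 89/2
Inverse supply: P = 7/2 + Q/4, so P_min = 7/2
CS = (1/2) * 164/3 * (89/2 - 103/6) = 6724/9
PS = (1/2) * 164/3 * (103/6 - 7/2) = 3362/9
TS = CS + PS = 6724/9 + 3362/9 = 3362/3

3362/3


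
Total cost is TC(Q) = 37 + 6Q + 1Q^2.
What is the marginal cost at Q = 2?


MC = dTC/dQ = 6 + 2*1*Q
At Q = 2:
MC = 6 + 2*2
MC = 6 + 4 = 10

10


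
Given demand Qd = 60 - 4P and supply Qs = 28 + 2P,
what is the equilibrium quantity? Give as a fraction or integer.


First find equilibrium price:
60 - 4P = 28 + 2P
P* = 32/6 = 16/3
Then substitute into demand:
Q* = 60 - 4 * 16/3 = 116/3

116/3


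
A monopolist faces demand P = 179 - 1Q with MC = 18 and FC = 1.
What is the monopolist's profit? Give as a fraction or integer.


MR = MC: 179 - 2Q = 18
Q* = 161/2
P* = 179 - 1*161/2 = 197/2
Profit = (P* - MC)*Q* - FC
= (197/2 - 18)*161/2 - 1
= 161/2*161/2 - 1
= 25921/4 - 1 = 25917/4

25917/4


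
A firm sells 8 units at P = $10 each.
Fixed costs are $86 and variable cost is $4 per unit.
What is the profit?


Total Revenue = P * Q = 10 * 8 = $80
Total Cost = FC + VC*Q = 86 + 4*8 = $118
Profit = TR - TC = 80 - 118 = $-38

$-38


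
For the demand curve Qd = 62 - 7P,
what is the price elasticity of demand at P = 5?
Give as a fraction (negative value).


dQ/dP = -7
At P = 5: Q = 62 - 7*5 = 27
E = (dQ/dP)(P/Q) = (-7)(5/27) = -35/27

-35/27


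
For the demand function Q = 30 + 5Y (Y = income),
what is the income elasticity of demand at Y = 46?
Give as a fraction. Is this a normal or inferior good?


dQ/dY = 5
At Y = 46: Q = 30 + 5*46 = 260
Ey = (dQ/dY)(Y/Q) = 5 * 46 / 260 = 23/26
Since Ey > 0, this is a normal good.

23/26 (normal good)


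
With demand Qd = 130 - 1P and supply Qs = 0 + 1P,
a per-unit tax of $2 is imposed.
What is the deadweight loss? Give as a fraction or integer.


Pre-tax equilibrium quantity: Q* = 65
Post-tax equilibrium quantity: Q_tax = 64
Reduction in quantity: Q* - Q_tax = 1
DWL = (1/2) * tax * (Q* - Q_tax)
DWL = (1/2) * 2 * 1 = 1

1


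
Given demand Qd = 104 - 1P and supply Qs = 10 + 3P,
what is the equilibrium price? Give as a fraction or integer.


At equilibrium, Qd = Qs.
104 - 1P = 10 + 3P
104 - 10 = 1P + 3P
94 = 4P
P* = 94/4 = 47/2

47/2


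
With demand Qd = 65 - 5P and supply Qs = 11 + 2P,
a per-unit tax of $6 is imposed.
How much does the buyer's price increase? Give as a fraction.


With a per-unit tax, the buyer's price increase depends on relative slopes.
Supply slope: d = 2, Demand slope: b = 5
Buyer's price increase = d * tax / (b + d)
= 2 * 6 / (5 + 2)
= 12 / 7 = 12/7

12/7


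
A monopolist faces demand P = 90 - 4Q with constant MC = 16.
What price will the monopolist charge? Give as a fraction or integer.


MR = 90 - 8Q
Set MR = MC: 90 - 8Q = 16
Q* = 37/4
Substitute into demand:
P* = 90 - 4*37/4 = 53

53


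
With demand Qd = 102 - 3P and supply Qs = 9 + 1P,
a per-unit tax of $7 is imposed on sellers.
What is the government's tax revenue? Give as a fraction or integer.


With tax on sellers, new supply: Qs' = 9 + 1(P - 7)
= 2 + 1P
New equilibrium quantity:
Q_new = 27
Tax revenue = tax * Q_new = 7 * 27 = 189

189


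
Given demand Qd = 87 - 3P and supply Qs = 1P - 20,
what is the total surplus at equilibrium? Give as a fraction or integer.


Find equilibrium: 87 - 3P = 1P - 20
87 + 20 = 4P
P* = 107/4 = 107/4
Q* = 1*107/4 - 20 = 27/4
Inverse demand: P = 29 - Q/3, so P_max = 29
Inverse supply: P = 20 + Q/1, so P_min = 20
CS = (1/2) * 27/4 * (29 - 107/4) = 243/32
PS = (1/2) * 27/4 * (107/4 - 20) = 729/32
TS = CS + PS = 243/32 + 729/32 = 243/8

243/8


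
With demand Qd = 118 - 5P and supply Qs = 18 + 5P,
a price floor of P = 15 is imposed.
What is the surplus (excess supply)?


At P = 15:
Qd = 118 - 5*15 = 43
Qs = 18 + 5*15 = 93
Surplus = Qs - Qd = 93 - 43 = 50

50


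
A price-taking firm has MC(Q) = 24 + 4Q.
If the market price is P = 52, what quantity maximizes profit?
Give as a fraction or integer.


In perfect competition, profit is maximized where P = MC.
52 = 24 + 4Q
28 = 4Q
Q* = 28/4 = 7

7


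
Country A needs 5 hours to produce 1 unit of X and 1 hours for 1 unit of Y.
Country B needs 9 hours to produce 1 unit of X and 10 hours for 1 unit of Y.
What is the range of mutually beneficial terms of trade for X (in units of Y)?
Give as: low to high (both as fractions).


Opportunity cost of X for Country A = hours_X / hours_Y = 5/1 = 5 units of Y
Opportunity cost of X for Country B = hours_X / hours_Y = 9/10 = 9/10 units of Y
Terms of trade must be between the two opportunity costs.
Range: 9/10 to 5

9/10 to 5


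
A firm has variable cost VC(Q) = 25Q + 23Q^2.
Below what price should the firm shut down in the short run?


AVC(Q) = VC(Q)/Q = 25 + 23Q
AVC is increasing in Q, so minimum AVC is at Q -> 0+.
Min AVC = 25
The firm should shut down if P < 25.

25


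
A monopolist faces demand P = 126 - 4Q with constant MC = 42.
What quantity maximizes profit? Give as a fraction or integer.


TR = P*Q = (126 - 4Q)Q = 126Q - 4Q^2
MR = dTR/dQ = 126 - 8Q
Set MR = MC:
126 - 8Q = 42
84 = 8Q
Q* = 84/8 = 21/2

21/2


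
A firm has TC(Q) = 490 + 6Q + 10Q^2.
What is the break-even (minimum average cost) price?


AC(Q) = 490/Q + 6 + 10Q
To minimize: dAC/dQ = -490/Q^2 + 10 = 0
Q^2 = 490/10 = 49
Q* = 7
Min AC = 490/7 + 6 + 10*7
Min AC = 70 + 6 + 70 = 146

146


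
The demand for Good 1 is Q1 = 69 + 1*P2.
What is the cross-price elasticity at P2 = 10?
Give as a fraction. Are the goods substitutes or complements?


dQ1/dP2 = 1
At P2 = 10: Q1 = 69 + 1*10 = 79
Exy = (dQ1/dP2)(P2/Q1) = 1 * 10 / 79 = 10/79
Since Exy > 0, the goods are substitutes.

10/79 (substitutes)


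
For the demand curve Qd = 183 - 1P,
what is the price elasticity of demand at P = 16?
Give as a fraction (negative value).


dQ/dP = -1
At P = 16: Q = 183 - 1*16 = 167
E = (dQ/dP)(P/Q) = (-1)(16/167) = -16/167

-16/167


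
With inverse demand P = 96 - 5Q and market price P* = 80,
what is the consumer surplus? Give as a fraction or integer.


Maximum willingness to pay (at Q=0): P_max = 96
Quantity demanded at P* = 80:
Q* = (96 - 80)/5 = 16/5
CS = (1/2) * Q* * (P_max - P*)
CS = (1/2) * 16/5 * (96 - 80)
CS = (1/2) * 16/5 * 16 = 128/5

128/5


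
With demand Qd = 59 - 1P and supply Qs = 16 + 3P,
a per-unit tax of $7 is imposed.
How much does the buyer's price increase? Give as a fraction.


With a per-unit tax, the buyer's price increase depends on relative slopes.
Supply slope: d = 3, Demand slope: b = 1
Buyer's price increase = d * tax / (b + d)
= 3 * 7 / (1 + 3)
= 21 / 4 = 21/4

21/4


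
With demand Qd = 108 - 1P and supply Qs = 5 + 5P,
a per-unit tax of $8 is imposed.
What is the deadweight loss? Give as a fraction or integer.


Pre-tax equilibrium quantity: Q* = 545/6
Post-tax equilibrium quantity: Q_tax = 505/6
Reduction in quantity: Q* - Q_tax = 20/3
DWL = (1/2) * tax * (Q* - Q_tax)
DWL = (1/2) * 8 * 20/3 = 80/3

80/3


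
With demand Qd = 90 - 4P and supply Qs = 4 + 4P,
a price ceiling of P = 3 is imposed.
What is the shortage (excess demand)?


At P = 3:
Qd = 90 - 4*3 = 78
Qs = 4 + 4*3 = 16
Shortage = Qd - Qs = 78 - 16 = 62

62


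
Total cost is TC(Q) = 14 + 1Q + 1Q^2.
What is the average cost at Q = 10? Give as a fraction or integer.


TC(10) = 14 + 1*10 + 1*10^2
TC(10) = 14 + 10 + 100 = 124
AC = TC/Q = 124/10 = 62/5

62/5


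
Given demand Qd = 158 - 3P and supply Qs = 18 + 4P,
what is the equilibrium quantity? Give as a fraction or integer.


First find equilibrium price:
158 - 3P = 18 + 4P
P* = 140/7 = 20
Then substitute into demand:
Q* = 158 - 3 * 20 = 98

98


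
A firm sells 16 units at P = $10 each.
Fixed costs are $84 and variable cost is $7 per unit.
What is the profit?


Total Revenue = P * Q = 10 * 16 = $160
Total Cost = FC + VC*Q = 84 + 7*16 = $196
Profit = TR - TC = 160 - 196 = $-36

$-36


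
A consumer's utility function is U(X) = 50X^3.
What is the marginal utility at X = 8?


MU = dU/dX = 50*3*X^(3-1)
MU = 150*X^2
At X = 8:
MU = 150 * 8^2
MU = 150 * 64 = 9600

9600


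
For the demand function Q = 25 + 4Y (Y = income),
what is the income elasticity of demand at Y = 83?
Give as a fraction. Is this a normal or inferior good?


dQ/dY = 4
At Y = 83: Q = 25 + 4*83 = 357
Ey = (dQ/dY)(Y/Q) = 4 * 83 / 357 = 332/357
Since Ey > 0, this is a normal good.

332/357 (normal good)


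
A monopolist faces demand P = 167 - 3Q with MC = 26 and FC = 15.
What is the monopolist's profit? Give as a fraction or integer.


MR = MC: 167 - 6Q = 26
Q* = 47/2
P* = 167 - 3*47/2 = 193/2
Profit = (P* - MC)*Q* - FC
= (193/2 - 26)*47/2 - 15
= 141/2*47/2 - 15
= 6627/4 - 15 = 6567/4

6567/4


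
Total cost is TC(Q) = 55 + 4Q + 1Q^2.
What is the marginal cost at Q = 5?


MC = dTC/dQ = 4 + 2*1*Q
At Q = 5:
MC = 4 + 2*5
MC = 4 + 10 = 14

14


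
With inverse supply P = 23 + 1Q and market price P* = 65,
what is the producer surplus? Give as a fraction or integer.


Minimum supply price (at Q=0): P_min = 23
Quantity supplied at P* = 65:
Q* = (65 - 23)/1 = 42
PS = (1/2) * Q* * (P* - P_min)
PS = (1/2) * 42 * (65 - 23)
PS = (1/2) * 42 * 42 = 882

882


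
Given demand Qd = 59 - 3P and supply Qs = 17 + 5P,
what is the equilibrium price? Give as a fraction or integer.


At equilibrium, Qd = Qs.
59 - 3P = 17 + 5P
59 - 17 = 3P + 5P
42 = 8P
P* = 42/8 = 21/4

21/4


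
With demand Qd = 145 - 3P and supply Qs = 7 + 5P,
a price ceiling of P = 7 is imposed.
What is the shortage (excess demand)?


At P = 7:
Qd = 145 - 3*7 = 124
Qs = 7 + 5*7 = 42
Shortage = Qd - Qs = 124 - 42 = 82

82


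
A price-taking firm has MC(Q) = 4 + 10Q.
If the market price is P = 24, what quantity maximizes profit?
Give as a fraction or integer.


In perfect competition, profit is maximized where P = MC.
24 = 4 + 10Q
20 = 10Q
Q* = 20/10 = 2

2


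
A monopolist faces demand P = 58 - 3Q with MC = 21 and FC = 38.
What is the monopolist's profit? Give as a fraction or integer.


MR = MC: 58 - 6Q = 21
Q* = 37/6
P* = 58 - 3*37/6 = 79/2
Profit = (P* - MC)*Q* - FC
= (79/2 - 21)*37/6 - 38
= 37/2*37/6 - 38
= 1369/12 - 38 = 913/12

913/12


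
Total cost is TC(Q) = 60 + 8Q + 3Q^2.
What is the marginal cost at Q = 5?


MC = dTC/dQ = 8 + 2*3*Q
At Q = 5:
MC = 8 + 6*5
MC = 8 + 30 = 38

38


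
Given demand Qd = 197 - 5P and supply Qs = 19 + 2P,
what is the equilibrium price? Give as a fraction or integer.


At equilibrium, Qd = Qs.
197 - 5P = 19 + 2P
197 - 19 = 5P + 2P
178 = 7P
P* = 178/7 = 178/7

178/7


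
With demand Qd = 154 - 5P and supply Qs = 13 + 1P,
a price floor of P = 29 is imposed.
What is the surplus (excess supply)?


At P = 29:
Qd = 154 - 5*29 = 9
Qs = 13 + 1*29 = 42
Surplus = Qs - Qd = 42 - 9 = 33

33


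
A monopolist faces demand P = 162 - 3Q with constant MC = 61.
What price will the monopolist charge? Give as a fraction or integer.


MR = 162 - 6Q
Set MR = MC: 162 - 6Q = 61
Q* = 101/6
Substitute into demand:
P* = 162 - 3*101/6 = 223/2

223/2


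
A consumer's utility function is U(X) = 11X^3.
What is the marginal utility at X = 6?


MU = dU/dX = 11*3*X^(3-1)
MU = 33*X^2
At X = 6:
MU = 33 * 6^2
MU = 33 * 36 = 1188

1188


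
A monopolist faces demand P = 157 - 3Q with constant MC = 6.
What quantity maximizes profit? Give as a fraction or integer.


TR = P*Q = (157 - 3Q)Q = 157Q - 3Q^2
MR = dTR/dQ = 157 - 6Q
Set MR = MC:
157 - 6Q = 6
151 = 6Q
Q* = 151/6 = 151/6

151/6


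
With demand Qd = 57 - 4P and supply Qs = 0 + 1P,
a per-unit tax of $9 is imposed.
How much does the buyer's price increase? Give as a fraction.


With a per-unit tax, the buyer's price increase depends on relative slopes.
Supply slope: d = 1, Demand slope: b = 4
Buyer's price increase = d * tax / (b + d)
= 1 * 9 / (4 + 1)
= 9 / 5 = 9/5

9/5


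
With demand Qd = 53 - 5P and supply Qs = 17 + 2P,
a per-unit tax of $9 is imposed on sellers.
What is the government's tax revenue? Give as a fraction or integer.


With tax on sellers, new supply: Qs' = 17 + 2(P - 9)
= 2P - 1
New equilibrium quantity:
Q_new = 101/7
Tax revenue = tax * Q_new = 9 * 101/7 = 909/7

909/7


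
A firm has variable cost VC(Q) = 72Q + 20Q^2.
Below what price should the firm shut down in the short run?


AVC(Q) = VC(Q)/Q = 72 + 20Q
AVC is increasing in Q, so minimum AVC is at Q -> 0+.
Min AVC = 72
The firm should shut down if P < 72.

72


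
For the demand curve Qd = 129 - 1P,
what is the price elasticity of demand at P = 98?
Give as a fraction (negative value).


dQ/dP = -1
At P = 98: Q = 129 - 1*98 = 31
E = (dQ/dP)(P/Q) = (-1)(98/31) = -98/31

-98/31


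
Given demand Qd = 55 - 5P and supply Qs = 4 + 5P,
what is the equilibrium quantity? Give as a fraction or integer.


First find equilibrium price:
55 - 5P = 4 + 5P
P* = 51/10 = 51/10
Then substitute into demand:
Q* = 55 - 5 * 51/10 = 59/2

59/2


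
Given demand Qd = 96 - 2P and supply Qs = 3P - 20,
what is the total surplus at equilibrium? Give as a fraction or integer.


Find equilibrium: 96 - 2P = 3P - 20
96 + 20 = 5P
P* = 116/5 = 116/5
Q* = 3*116/5 - 20 = 248/5
Inverse demand: P = 48 - Q/2, so P_max = 48
Inverse supply: P = 20/3 + Q/3, so P_min = 20/3
CS = (1/2) * 248/5 * (48 - 116/5) = 15376/25
PS = (1/2) * 248/5 * (116/5 - 20/3) = 30752/75
TS = CS + PS = 15376/25 + 30752/75 = 15376/15

15376/15


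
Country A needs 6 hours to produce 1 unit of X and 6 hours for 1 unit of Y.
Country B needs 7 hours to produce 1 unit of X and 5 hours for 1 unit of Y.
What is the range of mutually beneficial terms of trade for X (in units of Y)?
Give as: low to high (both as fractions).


Opportunity cost of X for Country A = hours_X / hours_Y = 6/6 = 1 units of Y
Opportunity cost of X for Country B = hours_X / hours_Y = 7/5 = 7/5 units of Y
Terms of trade must be between the two opportunity costs.
Range: 1 to 7/5

1 to 7/5


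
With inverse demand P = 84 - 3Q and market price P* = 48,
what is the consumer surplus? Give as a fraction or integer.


Maximum willingness to pay (at Q=0): P_max = 84
Quantity demanded at P* = 48:
Q* = (84 - 48)/3 = 12
CS = (1/2) * Q* * (P_max - P*)
CS = (1/2) * 12 * (84 - 48)
CS = (1/2) * 12 * 36 = 216

216


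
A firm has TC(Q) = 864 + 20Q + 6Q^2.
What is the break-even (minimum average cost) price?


AC(Q) = 864/Q + 20 + 6Q
To minimize: dAC/dQ = -864/Q^2 + 6 = 0
Q^2 = 864/6 = 144
Q* = 12
Min AC = 864/12 + 20 + 6*12
Min AC = 72 + 20 + 72 = 164

164


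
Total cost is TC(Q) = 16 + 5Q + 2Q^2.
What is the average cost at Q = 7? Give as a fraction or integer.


TC(7) = 16 + 5*7 + 2*7^2
TC(7) = 16 + 35 + 98 = 149
AC = TC/Q = 149/7 = 149/7

149/7


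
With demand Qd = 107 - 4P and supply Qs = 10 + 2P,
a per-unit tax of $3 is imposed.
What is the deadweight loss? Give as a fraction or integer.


Pre-tax equilibrium quantity: Q* = 127/3
Post-tax equilibrium quantity: Q_tax = 115/3
Reduction in quantity: Q* - Q_tax = 4
DWL = (1/2) * tax * (Q* - Q_tax)
DWL = (1/2) * 3 * 4 = 6

6


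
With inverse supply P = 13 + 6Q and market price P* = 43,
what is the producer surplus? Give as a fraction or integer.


Minimum supply price (at Q=0): P_min = 13
Quantity supplied at P* = 43:
Q* = (43 - 13)/6 = 5
PS = (1/2) * Q* * (P* - P_min)
PS = (1/2) * 5 * (43 - 13)
PS = (1/2) * 5 * 30 = 75

75


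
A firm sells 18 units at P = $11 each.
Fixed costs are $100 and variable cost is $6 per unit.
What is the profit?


Total Revenue = P * Q = 11 * 18 = $198
Total Cost = FC + VC*Q = 100 + 6*18 = $208
Profit = TR - TC = 198 - 208 = $-10

$-10


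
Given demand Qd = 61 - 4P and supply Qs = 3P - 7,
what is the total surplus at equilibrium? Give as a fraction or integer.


Find equilibrium: 61 - 4P = 3P - 7
61 + 7 = 7P
P* = 68/7 = 68/7
Q* = 3*68/7 - 7 = 155/7
Inverse demand: P = 61/4 - Q/4, so P_max = 61/4
Inverse supply: P = 7/3 + Q/3, so P_min = 7/3
CS = (1/2) * 155/7 * (61/4 - 68/7) = 24025/392
PS = (1/2) * 155/7 * (68/7 - 7/3) = 24025/294
TS = CS + PS = 24025/392 + 24025/294 = 24025/168

24025/168


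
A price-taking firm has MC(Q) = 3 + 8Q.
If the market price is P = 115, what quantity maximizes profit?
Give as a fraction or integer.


In perfect competition, profit is maximized where P = MC.
115 = 3 + 8Q
112 = 8Q
Q* = 112/8 = 14

14


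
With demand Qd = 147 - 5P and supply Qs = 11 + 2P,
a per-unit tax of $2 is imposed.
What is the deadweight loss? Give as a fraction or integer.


Pre-tax equilibrium quantity: Q* = 349/7
Post-tax equilibrium quantity: Q_tax = 47
Reduction in quantity: Q* - Q_tax = 20/7
DWL = (1/2) * tax * (Q* - Q_tax)
DWL = (1/2) * 2 * 20/7 = 20/7

20/7


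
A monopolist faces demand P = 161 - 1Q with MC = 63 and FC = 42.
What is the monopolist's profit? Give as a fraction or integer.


MR = MC: 161 - 2Q = 63
Q* = 49
P* = 161 - 1*49 = 112
Profit = (P* - MC)*Q* - FC
= (112 - 63)*49 - 42
= 49*49 - 42
= 2401 - 42 = 2359

2359


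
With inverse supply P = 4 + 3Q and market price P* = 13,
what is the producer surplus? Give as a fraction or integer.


Minimum supply price (at Q=0): P_min = 4
Quantity supplied at P* = 13:
Q* = (13 - 4)/3 = 3
PS = (1/2) * Q* * (P* - P_min)
PS = (1/2) * 3 * (13 - 4)
PS = (1/2) * 3 * 9 = 27/2

27/2


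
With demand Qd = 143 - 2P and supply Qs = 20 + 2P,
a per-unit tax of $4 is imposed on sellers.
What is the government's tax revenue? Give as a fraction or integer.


With tax on sellers, new supply: Qs' = 20 + 2(P - 4)
= 12 + 2P
New equilibrium quantity:
Q_new = 155/2
Tax revenue = tax * Q_new = 4 * 155/2 = 310

310


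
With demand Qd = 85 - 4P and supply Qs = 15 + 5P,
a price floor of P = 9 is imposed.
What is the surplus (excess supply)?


At P = 9:
Qd = 85 - 4*9 = 49
Qs = 15 + 5*9 = 60
Surplus = Qs - Qd = 60 - 49 = 11

11


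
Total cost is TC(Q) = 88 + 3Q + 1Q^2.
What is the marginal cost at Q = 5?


MC = dTC/dQ = 3 + 2*1*Q
At Q = 5:
MC = 3 + 2*5
MC = 3 + 10 = 13

13


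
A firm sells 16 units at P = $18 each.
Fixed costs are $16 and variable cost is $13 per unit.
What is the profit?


Total Revenue = P * Q = 18 * 16 = $288
Total Cost = FC + VC*Q = 16 + 13*16 = $224
Profit = TR - TC = 288 - 224 = $64

$64


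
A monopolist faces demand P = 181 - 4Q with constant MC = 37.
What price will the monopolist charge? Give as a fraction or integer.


MR = 181 - 8Q
Set MR = MC: 181 - 8Q = 37
Q* = 18
Substitute into demand:
P* = 181 - 4*18 = 109

109


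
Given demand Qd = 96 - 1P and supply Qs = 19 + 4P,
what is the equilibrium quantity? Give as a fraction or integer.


First find equilibrium price:
96 - 1P = 19 + 4P
P* = 77/5 = 77/5
Then substitute into demand:
Q* = 96 - 1 * 77/5 = 403/5

403/5


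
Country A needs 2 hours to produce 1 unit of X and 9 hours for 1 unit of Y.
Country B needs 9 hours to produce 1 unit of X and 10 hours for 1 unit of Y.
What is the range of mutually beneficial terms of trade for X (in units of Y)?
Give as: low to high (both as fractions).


Opportunity cost of X for Country A = hours_X / hours_Y = 2/9 = 2/9 units of Y
Opportunity cost of X for Country B = hours_X / hours_Y = 9/10 = 9/10 units of Y
Terms of trade must be between the two opportunity costs.
Range: 2/9 to 9/10

2/9 to 9/10


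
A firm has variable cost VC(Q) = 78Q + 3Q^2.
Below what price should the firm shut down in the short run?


AVC(Q) = VC(Q)/Q = 78 + 3Q
AVC is increasing in Q, so minimum AVC is at Q -> 0+.
Min AVC = 78
The firm should shut down if P < 78.

78


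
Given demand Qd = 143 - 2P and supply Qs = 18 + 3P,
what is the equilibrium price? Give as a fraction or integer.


At equilibrium, Qd = Qs.
143 - 2P = 18 + 3P
143 - 18 = 2P + 3P
125 = 5P
P* = 125/5 = 25

25


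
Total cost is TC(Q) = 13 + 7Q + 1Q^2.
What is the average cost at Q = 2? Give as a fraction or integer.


TC(2) = 13 + 7*2 + 1*2^2
TC(2) = 13 + 14 + 4 = 31
AC = TC/Q = 31/2 = 31/2

31/2


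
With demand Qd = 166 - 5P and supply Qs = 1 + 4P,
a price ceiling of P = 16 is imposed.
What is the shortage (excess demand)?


At P = 16:
Qd = 166 - 5*16 = 86
Qs = 1 + 4*16 = 65
Shortage = Qd - Qs = 86 - 65 = 21

21


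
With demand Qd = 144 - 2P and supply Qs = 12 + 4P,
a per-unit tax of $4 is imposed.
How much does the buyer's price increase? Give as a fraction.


With a per-unit tax, the buyer's price increase depends on relative slopes.
Supply slope: d = 4, Demand slope: b = 2
Buyer's price increase = d * tax / (b + d)
= 4 * 4 / (2 + 4)
= 16 / 6 = 8/3

8/3


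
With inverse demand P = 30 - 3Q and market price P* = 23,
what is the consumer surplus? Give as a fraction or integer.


Maximum willingness to pay (at Q=0): P_max = 30
Quantity demanded at P* = 23:
Q* = (30 - 23)/3 = 7/3
CS = (1/2) * Q* * (P_max - P*)
CS = (1/2) * 7/3 * (30 - 23)
CS = (1/2) * 7/3 * 7 = 49/6

49/6


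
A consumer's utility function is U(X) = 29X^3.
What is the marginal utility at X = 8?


MU = dU/dX = 29*3*X^(3-1)
MU = 87*X^2
At X = 8:
MU = 87 * 8^2
MU = 87 * 64 = 5568

5568


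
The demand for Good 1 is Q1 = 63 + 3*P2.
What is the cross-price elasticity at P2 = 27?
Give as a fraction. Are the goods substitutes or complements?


dQ1/dP2 = 3
At P2 = 27: Q1 = 63 + 3*27 = 144
Exy = (dQ1/dP2)(P2/Q1) = 3 * 27 / 144 = 9/16
Since Exy > 0, the goods are substitutes.

9/16 (substitutes)


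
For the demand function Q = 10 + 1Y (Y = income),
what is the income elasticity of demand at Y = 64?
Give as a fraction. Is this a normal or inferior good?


dQ/dY = 1
At Y = 64: Q = 10 + 1*64 = 74
Ey = (dQ/dY)(Y/Q) = 1 * 64 / 74 = 32/37
Since Ey > 0, this is a normal good.

32/37 (normal good)


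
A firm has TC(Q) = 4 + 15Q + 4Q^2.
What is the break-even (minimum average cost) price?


AC(Q) = 4/Q + 15 + 4Q
To minimize: dAC/dQ = -4/Q^2 + 4 = 0
Q^2 = 4/4 = 1
Q* = 1
Min AC = 4/1 + 15 + 4*1
Min AC = 4 + 15 + 4 = 23

23


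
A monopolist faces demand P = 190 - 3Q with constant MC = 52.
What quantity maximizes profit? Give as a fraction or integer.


TR = P*Q = (190 - 3Q)Q = 190Q - 3Q^2
MR = dTR/dQ = 190 - 6Q
Set MR = MC:
190 - 6Q = 52
138 = 6Q
Q* = 138/6 = 23

23


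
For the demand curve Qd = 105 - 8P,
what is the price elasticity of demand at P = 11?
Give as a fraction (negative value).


dQ/dP = -8
At P = 11: Q = 105 - 8*11 = 17
E = (dQ/dP)(P/Q) = (-8)(11/17) = -88/17

-88/17


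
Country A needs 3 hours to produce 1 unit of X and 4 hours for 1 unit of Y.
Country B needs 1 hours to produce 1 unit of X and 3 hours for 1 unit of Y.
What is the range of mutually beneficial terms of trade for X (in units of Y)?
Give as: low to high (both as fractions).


Opportunity cost of X for Country A = hours_X / hours_Y = 3/4 = 3/4 units of Y
Opportunity cost of X for Country B = hours_X / hours_Y = 1/3 = 1/3 units of Y
Terms of trade must be between the two opportunity costs.
Range: 1/3 to 3/4

1/3 to 3/4


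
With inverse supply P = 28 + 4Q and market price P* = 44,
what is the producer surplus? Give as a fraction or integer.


Minimum supply price (at Q=0): P_min = 28
Quantity supplied at P* = 44:
Q* = (44 - 28)/4 = 4
PS = (1/2) * Q* * (P* - P_min)
PS = (1/2) * 4 * (44 - 28)
PS = (1/2) * 4 * 16 = 32

32
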